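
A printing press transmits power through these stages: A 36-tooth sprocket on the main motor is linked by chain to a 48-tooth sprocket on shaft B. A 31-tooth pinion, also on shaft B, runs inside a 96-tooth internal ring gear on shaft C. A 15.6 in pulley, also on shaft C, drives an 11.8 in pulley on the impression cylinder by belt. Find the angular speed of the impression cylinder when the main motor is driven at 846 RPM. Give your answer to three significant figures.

Chain: ratio = 48/36 = 1.3333, so shaft B turns at 846 / 1.3333 = 634.5 RPM.
Internal gear: ratio = 96/31 = 3.0968, so shaft C turns at 634.5 / 3.0968 = 204.89 RPM.
Belt: ratio = 11.8/15.6 = 0.75641, so the impression cylinder turns at 204.89 / 0.75641 = 270.87 RPM.

271 RPM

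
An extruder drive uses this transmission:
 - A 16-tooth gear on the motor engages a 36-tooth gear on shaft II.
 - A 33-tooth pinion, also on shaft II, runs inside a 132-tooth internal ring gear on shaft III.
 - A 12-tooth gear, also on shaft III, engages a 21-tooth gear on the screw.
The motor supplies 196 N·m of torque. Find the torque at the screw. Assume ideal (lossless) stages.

gear mesh 36/16 = 2.25 → τ = 196·2.25 = 441 N·m
internal gear 132/33 = 4 → τ = 441·4 = 1764 N·m
gear mesh 21/12 = 1.75 → τ = 1764·1.75 = 3087 N·m

3087 N·m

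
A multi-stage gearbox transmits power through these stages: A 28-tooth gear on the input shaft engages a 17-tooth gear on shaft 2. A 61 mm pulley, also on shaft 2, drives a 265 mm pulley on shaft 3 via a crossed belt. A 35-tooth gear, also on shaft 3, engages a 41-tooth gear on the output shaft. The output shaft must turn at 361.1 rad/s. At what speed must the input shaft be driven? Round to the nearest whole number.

1116 rad/s

Overall ratio R = 0.60714 × 4.3443 × 1.1714 = 3.0897.
Required input speed = output speed × R = 361.1 × 3.0897 = 1115.7 rad/s.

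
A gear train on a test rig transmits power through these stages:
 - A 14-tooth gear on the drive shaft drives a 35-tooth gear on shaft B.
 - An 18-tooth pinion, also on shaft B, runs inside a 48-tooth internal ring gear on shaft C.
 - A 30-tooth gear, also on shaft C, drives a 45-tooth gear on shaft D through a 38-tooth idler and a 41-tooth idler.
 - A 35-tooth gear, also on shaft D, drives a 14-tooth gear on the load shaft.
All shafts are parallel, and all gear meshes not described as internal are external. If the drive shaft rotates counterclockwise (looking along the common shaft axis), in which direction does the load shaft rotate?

clockwise

the drive shaft → shaft B: external mesh, 1 reversal → CW.
shaft B → shaft C: internal mesh, same direction → CW.
shaft C → shaft D: driver → idler → idler → driven is 3 external meshes, 3 reversals → CCW.
shaft D → the load shaft: external mesh, 1 reversal → CW.
5 reversals in total — an odd number — so the load shaft turns opposite to the drive shaft.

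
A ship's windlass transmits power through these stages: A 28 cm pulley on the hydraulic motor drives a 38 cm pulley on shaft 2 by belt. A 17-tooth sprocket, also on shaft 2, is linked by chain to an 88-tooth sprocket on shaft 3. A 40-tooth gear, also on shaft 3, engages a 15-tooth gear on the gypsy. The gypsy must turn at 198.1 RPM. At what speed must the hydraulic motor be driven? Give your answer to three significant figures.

Overall ratio R = 1.3571 × 5.1765 × 0.375 = 2.6345.
Required input speed = output speed × R = 198.1 × 2.6345 = 521.89 RPM.

522 RPM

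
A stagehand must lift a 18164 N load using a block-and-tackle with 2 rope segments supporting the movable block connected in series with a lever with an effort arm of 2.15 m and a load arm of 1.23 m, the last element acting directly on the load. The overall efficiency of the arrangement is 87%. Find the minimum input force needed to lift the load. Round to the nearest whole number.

Block-and-tackle MA = number of supporting rope parts = 2.
Lever MA = effort arm / load arm = 2.15/1.23 = 1.748.
Combined ideal MA = 2 × 1.748 = 3.4959.
Actual MA = 3.4959 × 0.87 = 3.0415.
Effort = load / actual MA = 18164 / 3.0415 = 5972.1 N.

5972 N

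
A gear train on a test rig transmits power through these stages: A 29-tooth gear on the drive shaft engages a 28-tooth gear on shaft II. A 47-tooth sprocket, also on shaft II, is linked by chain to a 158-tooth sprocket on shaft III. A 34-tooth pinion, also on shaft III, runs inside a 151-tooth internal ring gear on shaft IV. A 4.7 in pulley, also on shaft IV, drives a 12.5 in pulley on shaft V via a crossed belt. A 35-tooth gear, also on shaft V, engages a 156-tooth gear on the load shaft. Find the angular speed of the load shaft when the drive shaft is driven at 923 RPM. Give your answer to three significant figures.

gear mesh 28/29 = 0.96552 → 923/0.96552 = 955.96 RPM
chain 158/47 = 3.3617 → 955.96/3.3617 = 284.37 RPM
internal gear 151/34 = 4.4412 → 284.37/4.4412 = 64.03 RPM
belt 12.5/4.7 = 2.6596 → 64.03/2.6596 = 24.075 RPM
gear mesh 156/35 = 4.4571 → 24.075/4.4571 = 5.4015 RPM

5.40 RPM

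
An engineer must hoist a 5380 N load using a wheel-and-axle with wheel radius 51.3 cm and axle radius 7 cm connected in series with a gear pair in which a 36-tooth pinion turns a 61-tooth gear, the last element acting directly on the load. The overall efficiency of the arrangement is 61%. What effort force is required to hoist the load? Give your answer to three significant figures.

710 N

Wheel-and-axle MA = R/r = 51.3/7 = 7.3286.
Gear pair MA = 61/36 = 1.6944.
Combined ideal MA = 7.3286 × 1.6944 = 12.418.
Actual MA = 12.418 × 0.61 = 7.5749.
Effort = load / actual MA = 5380 / 7.5749 = 710.24 N.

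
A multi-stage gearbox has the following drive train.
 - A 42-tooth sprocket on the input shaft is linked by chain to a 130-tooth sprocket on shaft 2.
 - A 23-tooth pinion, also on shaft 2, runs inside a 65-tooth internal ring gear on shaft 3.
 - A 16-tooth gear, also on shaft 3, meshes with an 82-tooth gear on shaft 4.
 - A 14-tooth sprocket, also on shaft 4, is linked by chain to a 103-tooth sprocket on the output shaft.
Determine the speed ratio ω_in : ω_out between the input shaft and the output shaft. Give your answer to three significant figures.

Each stage contributes driven/driver: chain 130/42 = 3.0952, internal gear 65/23 = 2.8261, gear mesh 82/16 = 5.125, chain 103/14 = 7.3571.
Overall: 3.0952 × 2.8261 × 5.125 × 7.3571 = 329.82.

330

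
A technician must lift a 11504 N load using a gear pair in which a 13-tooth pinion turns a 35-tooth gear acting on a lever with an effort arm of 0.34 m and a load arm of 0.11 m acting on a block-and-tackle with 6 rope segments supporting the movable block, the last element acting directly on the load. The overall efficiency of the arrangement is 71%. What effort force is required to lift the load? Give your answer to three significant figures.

325 N

Gear pair MA = 35/13 = 2.6923.
Lever MA = effort arm / load arm = 0.34/0.11 = 3.0909.
Block-and-tackle MA = number of supporting rope parts = 6.
Combined ideal MA = 2.6923 × 3.0909 × 6 = 49.93.
Actual MA = 49.93 × 0.71 = 35.45.
Effort = load / actual MA = 11504 / 35.45 = 324.51 N.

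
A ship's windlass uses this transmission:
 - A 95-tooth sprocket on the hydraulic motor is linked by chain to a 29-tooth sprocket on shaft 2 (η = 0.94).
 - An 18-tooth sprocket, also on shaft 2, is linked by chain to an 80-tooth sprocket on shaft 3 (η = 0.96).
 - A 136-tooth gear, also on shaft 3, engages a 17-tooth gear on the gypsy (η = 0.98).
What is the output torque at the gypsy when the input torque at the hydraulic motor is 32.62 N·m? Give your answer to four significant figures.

4.892 N·m

After the chain (29/95): 32.62 × 0.30526 × 0.94 = 9.3602 N·m
After the chain (80/18): 9.3602 × 4.4444 × 0.96 = 39.937 N·m
After the gear mesh (17/136): 39.937 × 0.125 × 0.98 = 4.8923 N·m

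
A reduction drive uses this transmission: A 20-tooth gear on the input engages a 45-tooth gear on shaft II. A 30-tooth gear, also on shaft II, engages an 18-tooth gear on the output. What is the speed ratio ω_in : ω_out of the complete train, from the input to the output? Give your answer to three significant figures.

Each stage contributes driven/driver: gear mesh 45/20 = 2.25, gear mesh 18/30 = 0.6.
Overall: 2.25 × 0.6 = 1.35.

1.35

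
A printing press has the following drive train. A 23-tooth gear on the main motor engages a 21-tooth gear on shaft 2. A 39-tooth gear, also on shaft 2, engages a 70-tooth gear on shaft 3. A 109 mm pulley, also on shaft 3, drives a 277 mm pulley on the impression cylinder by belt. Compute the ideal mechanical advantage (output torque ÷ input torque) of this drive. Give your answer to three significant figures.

Each stage contributes driven/driver: gear mesh 21/23 = 0.91304, gear mesh 70/39 = 1.7949, belt 277/109 = 2.5413.
Overall: 0.91304 × 1.7949 × 2.5413 = 4.1646.

4.16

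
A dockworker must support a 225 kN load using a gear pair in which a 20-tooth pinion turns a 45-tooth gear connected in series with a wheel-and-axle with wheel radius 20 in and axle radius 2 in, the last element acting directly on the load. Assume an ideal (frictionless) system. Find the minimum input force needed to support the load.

Gear pair MA = 45/20 = 2.25.
Wheel-and-axle MA = R/r = 20/2 = 10.
Combined ideal MA = 2.25 × 10 = 22.5.
Effort = load / MA = 225 / 22.5 = 10 kN.

10 kN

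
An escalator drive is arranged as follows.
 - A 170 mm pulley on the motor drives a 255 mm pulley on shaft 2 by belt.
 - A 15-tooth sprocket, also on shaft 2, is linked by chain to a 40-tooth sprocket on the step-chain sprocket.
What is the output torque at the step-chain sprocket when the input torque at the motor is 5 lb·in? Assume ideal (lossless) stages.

20 lb·in

Belt: ratio = 255/170 = 1.5; torque at shaft 2 = 5 × 1.5 = 7.5 lb·in.
Chain: ratio = 40/15 = 2.6667; torque at the step-chain sprocket = 7.5 × 2.6667 = 20 lb·in.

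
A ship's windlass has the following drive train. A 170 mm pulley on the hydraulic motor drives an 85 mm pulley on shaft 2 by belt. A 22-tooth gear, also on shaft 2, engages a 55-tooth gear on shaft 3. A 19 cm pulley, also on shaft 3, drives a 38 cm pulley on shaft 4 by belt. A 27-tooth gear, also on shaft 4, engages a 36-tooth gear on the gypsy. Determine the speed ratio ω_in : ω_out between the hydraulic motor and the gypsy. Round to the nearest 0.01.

3.33

Each stage contributes driven/driver: belt 85/170 = 0.5, gear mesh 55/22 = 2.5, belt 38/19 = 2, gear mesh 36/27 = 1.3333.
Overall: 0.5 × 2.5 × 2 × 1.3333 = 3.3333.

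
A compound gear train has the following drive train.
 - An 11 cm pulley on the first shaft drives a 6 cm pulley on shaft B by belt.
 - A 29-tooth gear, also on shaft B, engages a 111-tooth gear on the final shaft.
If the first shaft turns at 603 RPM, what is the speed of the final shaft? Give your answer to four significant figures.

288.8 RPM

the first shaft → shaft B (belt, 6/11): 603 ÷ 0.54545 = 1105.5 RPM
shaft B → the final shaft (gear mesh, 111/29): 1105.5 ÷ 3.8276 = 288.82 RPM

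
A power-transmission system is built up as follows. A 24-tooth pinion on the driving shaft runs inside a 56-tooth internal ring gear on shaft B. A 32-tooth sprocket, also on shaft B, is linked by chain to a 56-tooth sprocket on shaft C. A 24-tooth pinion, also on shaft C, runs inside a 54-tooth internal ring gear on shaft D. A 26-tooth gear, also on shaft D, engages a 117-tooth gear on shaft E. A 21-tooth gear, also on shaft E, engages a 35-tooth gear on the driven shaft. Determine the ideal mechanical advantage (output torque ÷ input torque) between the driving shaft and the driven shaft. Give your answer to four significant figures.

Each stage contributes driven/driver: internal gear 56/24 = 2.3333, chain 56/32 = 1.75, internal gear 54/24 = 2.25, gear mesh 117/26 = 4.5, gear mesh 35/21 = 1.6667.
Overall: 2.3333 × 1.75 × 2.25 × 4.5 × 1.6667 = 68.906.

68.91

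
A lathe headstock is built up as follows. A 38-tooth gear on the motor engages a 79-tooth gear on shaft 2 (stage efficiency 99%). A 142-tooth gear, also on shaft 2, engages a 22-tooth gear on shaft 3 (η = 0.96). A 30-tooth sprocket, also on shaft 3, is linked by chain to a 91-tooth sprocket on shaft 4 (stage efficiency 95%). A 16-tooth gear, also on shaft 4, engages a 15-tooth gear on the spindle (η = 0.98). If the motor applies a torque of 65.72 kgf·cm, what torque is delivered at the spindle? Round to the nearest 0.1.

gear mesh 79/38 = 2.0789 → τ = 65.72·2.0789·0.99 = 135.26 kgf·cm
gear mesh 22/142 = 0.15493 → τ = 135.26·0.15493·0.96 = 20.118 kgf·cm
chain 91/30 = 3.0333 → τ = 20.118·3.0333·0.95 = 57.973 kgf·cm
gear mesh 15/16 = 0.9375 → τ = 57.973·0.9375·0.98 = 53.263 kgf·cm

53.3 kgf·cm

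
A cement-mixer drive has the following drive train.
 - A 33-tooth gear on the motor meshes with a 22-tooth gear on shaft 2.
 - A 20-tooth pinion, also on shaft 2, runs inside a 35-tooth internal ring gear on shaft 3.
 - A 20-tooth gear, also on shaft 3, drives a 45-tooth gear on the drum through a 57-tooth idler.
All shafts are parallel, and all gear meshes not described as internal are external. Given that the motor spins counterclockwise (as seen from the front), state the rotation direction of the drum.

clockwise

the motor → shaft 2: external mesh, 1 reversal → CW.
shaft 2 → shaft 3: internal mesh, same direction → CW.
shaft 3 → the drum: driver → idler → driven is 2 external meshes, 2 reversals → CW.
3 reversals in total — an odd number — so the drum turns opposite to the motor.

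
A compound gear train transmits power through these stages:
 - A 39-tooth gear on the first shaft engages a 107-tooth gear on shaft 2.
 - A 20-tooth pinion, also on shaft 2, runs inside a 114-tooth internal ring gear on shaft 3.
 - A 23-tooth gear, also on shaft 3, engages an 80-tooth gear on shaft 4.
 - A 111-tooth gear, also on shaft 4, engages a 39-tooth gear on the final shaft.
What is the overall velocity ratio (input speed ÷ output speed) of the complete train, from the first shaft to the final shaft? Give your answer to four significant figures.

Each stage contributes driven/driver: gear mesh 107/39 = 2.7436, internal gear 114/20 = 5.7, gear mesh 80/23 = 3.4783, gear mesh 39/111 = 0.35135.
Overall: 2.7436 × 5.7 × 3.4783 × 0.35135 = 19.112.

19.11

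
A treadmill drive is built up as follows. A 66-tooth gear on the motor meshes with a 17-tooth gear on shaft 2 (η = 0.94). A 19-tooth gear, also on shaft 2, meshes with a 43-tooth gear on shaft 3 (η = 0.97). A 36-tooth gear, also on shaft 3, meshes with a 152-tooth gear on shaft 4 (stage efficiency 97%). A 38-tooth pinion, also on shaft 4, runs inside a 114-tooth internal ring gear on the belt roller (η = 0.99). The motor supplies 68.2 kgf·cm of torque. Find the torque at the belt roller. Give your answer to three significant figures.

441 kgf·cm

Gear mesh: ratio = 17/66 = 0.25758; torque at shaft 2 = 68.2 × 0.25758 × 0.94 = 16.513 kgf·cm.
Gear mesh: ratio = 43/19 = 2.2632; torque at shaft 3 = 16.513 × 2.2632 × 0.97 = 36.25 kgf·cm.
Gear mesh: ratio = 152/36 = 4.2222; torque at shaft 4 = 36.25 × 4.2222 × 0.97 = 148.46 kgf·cm.
Internal gear: ratio = 114/38 = 3; torque at the belt roller = 148.46 × 3 × 0.99 = 440.93 kgf·cm.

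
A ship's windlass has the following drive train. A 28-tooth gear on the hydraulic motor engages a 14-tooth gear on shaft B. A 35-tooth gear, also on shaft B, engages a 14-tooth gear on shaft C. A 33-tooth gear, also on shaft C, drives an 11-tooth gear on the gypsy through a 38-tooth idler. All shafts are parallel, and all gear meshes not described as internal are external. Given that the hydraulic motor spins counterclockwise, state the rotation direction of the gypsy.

counterclockwise

the hydraulic motor → shaft B: external mesh, 1 reversal → CW.
shaft B → shaft C: external mesh, 1 reversal → CCW.
shaft C → the gypsy: driver → idler → driven is 2 external meshes, 2 reversals → CCW.
4 reversals in total — an even number — so the gypsy turns the same way as the hydraulic motor.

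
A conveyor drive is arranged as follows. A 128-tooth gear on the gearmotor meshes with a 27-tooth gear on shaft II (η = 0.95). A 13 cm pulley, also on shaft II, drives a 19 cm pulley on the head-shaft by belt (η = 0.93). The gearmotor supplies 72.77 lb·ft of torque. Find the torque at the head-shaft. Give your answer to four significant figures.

After the gear mesh (27/128): 72.77 × 0.21094 × 0.95 = 14.582 lb·ft
After the belt (19/13): 14.582 × 1.4615 × 0.93 = 19.821 lb·ft

19.82 lb·ft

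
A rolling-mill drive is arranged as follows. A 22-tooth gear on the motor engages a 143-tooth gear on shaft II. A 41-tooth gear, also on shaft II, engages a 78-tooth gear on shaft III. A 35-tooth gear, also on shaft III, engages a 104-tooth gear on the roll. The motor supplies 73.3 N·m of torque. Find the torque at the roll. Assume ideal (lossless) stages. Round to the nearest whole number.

Gear mesh: ratio = 143/22 = 6.5; torque at shaft II = 73.3 × 6.5 = 476.45 N·m.
Gear mesh: ratio = 78/41 = 1.9024; torque at shaft III = 476.45 × 1.9024 = 906.42 N·m.
Gear mesh: ratio = 104/35 = 2.9714; torque at the roll = 906.42 × 2.9714 = 2693.4 N·m.

2693 N·m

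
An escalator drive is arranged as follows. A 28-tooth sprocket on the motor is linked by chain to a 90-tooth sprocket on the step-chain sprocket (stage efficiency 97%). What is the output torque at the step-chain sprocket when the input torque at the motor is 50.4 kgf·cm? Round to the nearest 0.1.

157.1 kgf·cm

Chain: ratio = 90/28 = 3.2143; torque at the step-chain sprocket = 50.4 × 3.2143 × 0.97 = 157.14 kgf·cm.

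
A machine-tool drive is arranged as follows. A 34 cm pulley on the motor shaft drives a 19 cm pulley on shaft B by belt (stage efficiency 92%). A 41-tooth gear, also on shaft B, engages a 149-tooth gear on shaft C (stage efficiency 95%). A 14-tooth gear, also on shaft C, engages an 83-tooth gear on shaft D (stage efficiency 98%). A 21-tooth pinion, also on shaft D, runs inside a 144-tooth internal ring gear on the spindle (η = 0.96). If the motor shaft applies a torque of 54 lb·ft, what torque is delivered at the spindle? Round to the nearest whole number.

3666 lb·ft

Belt: ratio = 19/34 = 0.55882; torque at shaft B = 54 × 0.55882 × 0.92 = 27.762 lb·ft.
Gear mesh: ratio = 149/41 = 3.6341; torque at shaft C = 27.762 × 3.6341 × 0.95 = 95.848 lb·ft.
Gear mesh: ratio = 83/14 = 5.9286; torque at shaft D = 95.848 × 5.9286 × 0.98 = 556.88 lb·ft.
Internal gear: ratio = 144/21 = 6.8571; torque at the spindle = 556.88 × 6.8571 × 0.96 = 3665.8 lb·ft.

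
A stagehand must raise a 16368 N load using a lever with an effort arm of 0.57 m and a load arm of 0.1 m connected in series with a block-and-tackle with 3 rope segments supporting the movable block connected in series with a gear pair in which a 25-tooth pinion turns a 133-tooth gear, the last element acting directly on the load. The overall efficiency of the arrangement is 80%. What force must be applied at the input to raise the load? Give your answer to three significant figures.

Lever MA = effort arm / load arm = 0.57/0.1 = 5.7.
Block-and-tackle MA = number of supporting rope parts = 3.
Gear pair MA = 133/25 = 5.32.
Combined ideal MA = 5.7 × 3 × 5.32 = 90.972.
Actual MA = 90.972 × 0.80 = 72.778.
Effort = load / actual MA = 16368 / 72.778 = 224.9 N.

225 N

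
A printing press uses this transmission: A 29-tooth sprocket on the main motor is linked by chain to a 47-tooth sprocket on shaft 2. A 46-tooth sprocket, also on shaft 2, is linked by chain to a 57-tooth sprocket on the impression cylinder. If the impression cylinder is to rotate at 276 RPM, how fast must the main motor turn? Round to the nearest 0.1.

554.3 RPM

Overall ratio R = 1.6207 × 1.2391 = 2.0082.
Required input speed = output speed × R = 276 × 2.0082 = 554.28 RPM.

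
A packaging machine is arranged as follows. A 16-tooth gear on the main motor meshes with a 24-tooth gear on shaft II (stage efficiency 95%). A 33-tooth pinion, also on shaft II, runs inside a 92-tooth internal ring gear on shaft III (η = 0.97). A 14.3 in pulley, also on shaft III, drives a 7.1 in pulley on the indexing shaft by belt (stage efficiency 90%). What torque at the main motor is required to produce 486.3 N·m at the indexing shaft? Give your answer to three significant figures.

Overall ratio R = 1.5 × 2.7879 × 0.4965 = 2.0763; overall efficiency η = 0.95 × 0.97 × 0.90 = 0.8294.
Input torque = output torque / (R × η) = 486.3 / (2.0763 × 0.8294) = 282.41 N·m.

282 N·m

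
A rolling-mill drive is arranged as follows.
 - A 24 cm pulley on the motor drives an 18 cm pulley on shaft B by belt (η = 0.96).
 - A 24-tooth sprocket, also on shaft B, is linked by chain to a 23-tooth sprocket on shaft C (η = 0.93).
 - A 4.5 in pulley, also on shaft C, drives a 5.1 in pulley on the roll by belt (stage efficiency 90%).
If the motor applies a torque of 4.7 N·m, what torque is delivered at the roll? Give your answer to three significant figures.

3.08 N·m

Belt: ratio = 18/24 = 0.75; torque at shaft B = 4.7 × 0.75 × 0.96 = 3.384 N·m.
Chain: ratio = 23/24 = 0.95833; torque at shaft C = 3.384 × 0.95833 × 0.93 = 3.016 N·m.
Belt: ratio = 5.1/4.5 = 1.1333; torque at the roll = 3.016 × 1.1333 × 0.90 = 3.0763 N·m.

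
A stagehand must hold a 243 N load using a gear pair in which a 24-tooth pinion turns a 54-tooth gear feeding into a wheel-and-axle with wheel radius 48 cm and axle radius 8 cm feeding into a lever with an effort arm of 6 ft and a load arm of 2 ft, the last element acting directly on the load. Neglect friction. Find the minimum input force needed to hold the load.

Gear pair MA = 54/24 = 2.25.
Wheel-and-axle MA = R/r = 48/8 = 6.
Lever MA = effort arm / load arm = 6/2 = 3.
Combined ideal MA = 2.25 × 6 × 3 = 40.5.
Effort = load / MA = 243 / 40.5 = 6 N.

6 N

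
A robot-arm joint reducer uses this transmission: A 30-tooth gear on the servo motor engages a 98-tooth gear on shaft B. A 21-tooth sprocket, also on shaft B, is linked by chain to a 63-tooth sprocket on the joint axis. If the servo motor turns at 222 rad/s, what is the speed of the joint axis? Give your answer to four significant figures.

22.65 rad/s

the servo motor → shaft B (gear mesh, 98/30): 222 ÷ 3.2667 = 67.959 rad/s
shaft B → the joint axis (chain, 63/21): 67.959 ÷ 3 = 22.653 rad/s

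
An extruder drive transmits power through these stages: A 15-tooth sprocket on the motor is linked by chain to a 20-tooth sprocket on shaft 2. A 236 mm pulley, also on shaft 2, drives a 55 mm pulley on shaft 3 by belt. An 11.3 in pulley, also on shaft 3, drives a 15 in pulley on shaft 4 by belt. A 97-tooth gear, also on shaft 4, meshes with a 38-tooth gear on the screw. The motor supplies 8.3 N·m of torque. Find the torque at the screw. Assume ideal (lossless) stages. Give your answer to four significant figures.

1.341 N·m

After the chain (20/15): 8.3 × 1.3333 = 11.067 N·m
After the belt (55/236): 11.067 × 0.23305 = 2.5791 N·m
After the belt (15/11.3): 2.5791 × 1.3274 = 3.4236 N·m
After the gear mesh (38/97): 3.4236 × 0.39175 = 1.3412 N·m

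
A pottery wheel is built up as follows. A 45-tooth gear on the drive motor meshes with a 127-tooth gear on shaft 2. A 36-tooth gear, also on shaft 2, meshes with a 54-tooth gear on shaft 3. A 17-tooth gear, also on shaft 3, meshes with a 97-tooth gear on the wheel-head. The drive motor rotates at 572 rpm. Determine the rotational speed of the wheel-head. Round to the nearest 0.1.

23.7 rpm

gear mesh 127/45 = 2.8222 → 572/2.8222 = 202.68 rpm
gear mesh 54/36 = 1.5 → 202.68/1.5 = 135.12 rpm
gear mesh 97/17 = 5.7059 → 135.12/5.7059 = 23.68 rpm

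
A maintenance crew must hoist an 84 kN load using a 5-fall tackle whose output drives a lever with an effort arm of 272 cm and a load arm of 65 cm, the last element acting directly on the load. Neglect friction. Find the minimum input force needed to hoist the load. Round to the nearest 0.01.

Block-and-tackle MA = number of supporting rope parts = 5.
Lever MA = effort arm / load arm = 272/65 = 4.1846.
Combined ideal MA = 5 × 4.1846 = 20.923.
Effort = load / MA = 84 / 20.923 = 4.0147 kN.

4.01 kN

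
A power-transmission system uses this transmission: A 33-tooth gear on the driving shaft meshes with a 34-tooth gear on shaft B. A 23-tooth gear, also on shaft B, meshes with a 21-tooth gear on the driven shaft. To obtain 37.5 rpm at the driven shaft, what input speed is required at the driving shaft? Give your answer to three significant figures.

35.3 rpm

Overall ratio R = 1.0303 × 0.91304 = 0.94071.
Required input speed = output speed × R = 37.5 × 0.94071 = 35.277 rpm.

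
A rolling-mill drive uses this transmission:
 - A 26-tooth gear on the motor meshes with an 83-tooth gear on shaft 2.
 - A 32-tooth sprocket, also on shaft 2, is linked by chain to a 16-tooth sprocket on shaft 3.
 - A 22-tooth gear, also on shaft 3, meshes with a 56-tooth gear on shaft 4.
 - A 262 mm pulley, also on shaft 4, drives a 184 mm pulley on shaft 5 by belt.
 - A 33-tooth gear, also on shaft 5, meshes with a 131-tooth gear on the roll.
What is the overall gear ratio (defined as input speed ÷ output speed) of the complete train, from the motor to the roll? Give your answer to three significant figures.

11.3

Each stage contributes driven/driver: gear mesh 83/26 = 3.1923, chain 16/32 = 0.5, gear mesh 56/22 = 2.5455, belt 184/262 = 0.70229, gear mesh 131/33 = 3.9697.
Overall: 3.1923 × 0.5 × 2.5455 × 0.70229 × 3.9697 = 11.327.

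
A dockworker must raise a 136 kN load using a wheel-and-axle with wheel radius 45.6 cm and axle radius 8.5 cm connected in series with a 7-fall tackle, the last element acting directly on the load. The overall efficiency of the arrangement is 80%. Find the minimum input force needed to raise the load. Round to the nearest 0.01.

4.53 kN

Wheel-and-axle MA = R/r = 45.6/8.5 = 5.3647.
Block-and-tackle MA = number of supporting rope parts = 7.
Combined ideal MA = 5.3647 × 7 = 37.553.
Actual MA = 37.553 × 0.80 = 30.042.
Effort = load / actual MA = 136 / 30.042 = 4.5269 kN.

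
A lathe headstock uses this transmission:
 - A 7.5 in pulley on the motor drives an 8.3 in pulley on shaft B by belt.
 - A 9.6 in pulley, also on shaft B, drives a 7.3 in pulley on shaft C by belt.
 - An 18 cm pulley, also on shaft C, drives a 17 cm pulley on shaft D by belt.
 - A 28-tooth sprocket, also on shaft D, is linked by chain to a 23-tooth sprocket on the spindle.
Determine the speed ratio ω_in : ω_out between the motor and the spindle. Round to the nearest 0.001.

Each stage contributes driven/driver: belt 8.3/7.5 = 1.1067, belt 7.3/9.6 = 0.76042, belt 17/18 = 0.94444, chain 23/28 = 0.82143.
Overall: 1.1067 × 0.76042 × 0.94444 × 0.82143 = 0.65285.

0.653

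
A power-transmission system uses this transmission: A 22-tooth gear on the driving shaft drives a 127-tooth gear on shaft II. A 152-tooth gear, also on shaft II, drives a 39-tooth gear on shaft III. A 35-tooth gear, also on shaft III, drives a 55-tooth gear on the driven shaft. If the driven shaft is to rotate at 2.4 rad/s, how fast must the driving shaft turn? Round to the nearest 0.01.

Overall ratio R = 5.7727 × 0.25658 × 1.5714 = 2.3275.
Required input speed = output speed × R = 2.4 × 2.3275 = 5.5861 rad/s.

5.59 rad/s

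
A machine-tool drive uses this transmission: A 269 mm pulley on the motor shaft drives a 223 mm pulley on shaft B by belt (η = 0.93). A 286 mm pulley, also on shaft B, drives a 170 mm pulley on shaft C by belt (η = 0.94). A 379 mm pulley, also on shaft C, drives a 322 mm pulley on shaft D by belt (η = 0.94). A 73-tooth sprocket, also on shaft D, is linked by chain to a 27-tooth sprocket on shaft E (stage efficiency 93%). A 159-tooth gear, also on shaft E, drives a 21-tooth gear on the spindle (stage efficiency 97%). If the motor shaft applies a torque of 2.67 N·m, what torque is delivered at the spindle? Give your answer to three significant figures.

0.0405 N·m

Belt: ratio = 223/269 = 0.829; torque at shaft B = 2.67 × 0.829 × 0.93 = 2.0585 N·m.
Belt: ratio = 170/286 = 0.59441; torque at shaft C = 2.0585 × 0.59441 × 0.94 = 1.1502 N·m.
Belt: ratio = 322/379 = 0.8496; torque at shaft D = 1.1502 × 0.8496 × 0.94 = 0.91855 N·m.
Chain: ratio = 27/73 = 0.36986; torque at shaft E = 0.91855 × 0.36986 × 0.93 = 0.31596 N·m.
Gear mesh: ratio = 21/159 = 0.13208; torque at the spindle = 0.31596 × 0.13208 × 0.97 = 0.040478 N·m.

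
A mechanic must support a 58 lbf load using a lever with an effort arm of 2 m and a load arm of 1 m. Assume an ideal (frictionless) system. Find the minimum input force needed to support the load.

Lever MA = effort arm / load arm = 2/1 = 2.
Effort = load / MA = 58 / 2 = 29 lbf.

29 lbf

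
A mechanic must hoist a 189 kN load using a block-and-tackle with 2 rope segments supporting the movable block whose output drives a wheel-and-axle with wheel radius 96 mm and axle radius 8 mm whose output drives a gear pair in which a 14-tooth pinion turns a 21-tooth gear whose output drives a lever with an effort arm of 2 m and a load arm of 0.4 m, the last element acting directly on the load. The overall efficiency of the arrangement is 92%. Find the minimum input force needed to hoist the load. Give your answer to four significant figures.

Block-and-tackle MA = number of supporting rope parts = 2.
Wheel-and-axle MA = R/r = 96/8 = 12.
Gear pair MA = 21/14 = 1.5.
Lever MA = effort arm / load arm = 2/0.4 = 5.
Combined ideal MA = 2 × 12 × 1.5 × 5 = 180.
Actual MA = 180 × 0.92 = 165.6.
Effort = load / actual MA = 189 / 165.6 = 1.1413 kN.

1.141 kN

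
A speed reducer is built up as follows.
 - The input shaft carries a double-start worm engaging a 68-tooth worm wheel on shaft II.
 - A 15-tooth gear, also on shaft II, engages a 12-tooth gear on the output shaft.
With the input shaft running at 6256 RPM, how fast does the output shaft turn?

Worm: ratio = 68/2 = 34, so shaft II turns at 6256 / 34 = 184 RPM.
Gear mesh: ratio = 12/15 = 0.8, so the output shaft turns at 184 / 0.8 = 230 RPM.

230 RPM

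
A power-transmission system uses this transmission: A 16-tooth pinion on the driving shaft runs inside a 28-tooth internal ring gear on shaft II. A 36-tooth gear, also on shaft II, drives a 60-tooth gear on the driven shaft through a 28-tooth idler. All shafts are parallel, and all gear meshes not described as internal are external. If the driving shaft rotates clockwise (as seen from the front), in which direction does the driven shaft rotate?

the driving shaft → shaft II: internal mesh, same direction → CW.
shaft II → the driven shaft: driver → idler → driven is 2 external meshes, 2 reversals → CW.
2 reversals in total — an even number — so the driven shaft turns the same way as the driving shaft.

clockwise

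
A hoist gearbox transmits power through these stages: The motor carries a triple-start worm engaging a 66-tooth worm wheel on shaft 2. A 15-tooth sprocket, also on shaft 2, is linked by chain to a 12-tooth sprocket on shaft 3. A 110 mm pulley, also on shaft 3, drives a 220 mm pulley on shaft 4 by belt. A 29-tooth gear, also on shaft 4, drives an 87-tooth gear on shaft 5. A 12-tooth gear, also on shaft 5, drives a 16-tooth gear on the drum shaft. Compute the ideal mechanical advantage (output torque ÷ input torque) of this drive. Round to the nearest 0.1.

140.8

Each stage contributes driven/driver: worm 66/3 = 22, chain 12/15 = 0.8, belt 220/110 = 2, gear mesh 87/29 = 3, gear mesh 16/12 = 1.3333.
Overall: 22 × 0.8 × 2 × 3 × 1.3333 = 140.8.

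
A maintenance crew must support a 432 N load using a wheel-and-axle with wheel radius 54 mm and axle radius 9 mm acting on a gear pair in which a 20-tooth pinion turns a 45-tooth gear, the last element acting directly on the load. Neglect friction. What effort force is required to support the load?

Wheel-and-axle MA = R/r = 54/9 = 6.
Gear pair MA = 45/20 = 2.25.
Combined ideal MA = 6 × 2.25 = 13.5.
Effort = load / MA = 432 / 13.5 = 32 N.

32 N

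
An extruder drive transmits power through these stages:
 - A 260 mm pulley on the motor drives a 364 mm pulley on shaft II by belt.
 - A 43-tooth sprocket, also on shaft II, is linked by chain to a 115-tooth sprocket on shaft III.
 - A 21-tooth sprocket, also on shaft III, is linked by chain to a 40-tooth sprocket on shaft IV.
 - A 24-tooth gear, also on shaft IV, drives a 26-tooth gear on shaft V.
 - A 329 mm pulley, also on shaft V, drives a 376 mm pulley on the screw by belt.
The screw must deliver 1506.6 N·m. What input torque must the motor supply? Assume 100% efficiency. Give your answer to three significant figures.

171 N·m

Overall ratio R = 1.4 × 2.6744 × 1.9048 × 1.0833 × 1.1429 = 8.8298.
Input torque = output torque / R = 1506.6 / 8.8298 = 170.63 N·m.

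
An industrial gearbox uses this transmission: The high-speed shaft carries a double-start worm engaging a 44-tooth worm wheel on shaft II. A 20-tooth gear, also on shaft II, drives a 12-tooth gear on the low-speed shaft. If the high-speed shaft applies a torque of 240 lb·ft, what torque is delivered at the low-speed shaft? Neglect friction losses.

3168 lb·ft

worm 44/2 = 22 → τ = 240·22 = 5280 lb·ft
gear mesh 12/20 = 0.6 → τ = 5280·0.6 = 3168 lb·ft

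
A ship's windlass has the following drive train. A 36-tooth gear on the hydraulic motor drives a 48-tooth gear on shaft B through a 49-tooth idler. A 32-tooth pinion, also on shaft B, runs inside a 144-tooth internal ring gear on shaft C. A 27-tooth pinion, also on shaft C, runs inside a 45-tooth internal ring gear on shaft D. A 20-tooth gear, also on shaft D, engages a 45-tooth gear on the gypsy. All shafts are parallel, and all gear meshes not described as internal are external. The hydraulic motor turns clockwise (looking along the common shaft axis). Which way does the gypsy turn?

counterclockwise

the hydraulic motor → shaft B: driver → idler → driven is 2 external meshes, 2 reversals → CW.
shaft B → shaft C: internal mesh, same direction → CW.
shaft C → shaft D: internal mesh, same direction → CW.
shaft D → the gypsy: external mesh, 1 reversal → CCW.
3 reversals in total — an odd number — so the gypsy turns opposite to the hydraulic motor.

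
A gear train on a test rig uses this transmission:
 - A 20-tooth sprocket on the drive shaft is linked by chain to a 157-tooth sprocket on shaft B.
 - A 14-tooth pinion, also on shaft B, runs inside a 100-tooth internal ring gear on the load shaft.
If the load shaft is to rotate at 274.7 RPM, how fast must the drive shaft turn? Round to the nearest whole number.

15403 RPM

Overall ratio R = 7.85 × 7.1429 = 56.071.
Required input speed = output speed × R = 274.7 × 56.071 = 15403 RPM.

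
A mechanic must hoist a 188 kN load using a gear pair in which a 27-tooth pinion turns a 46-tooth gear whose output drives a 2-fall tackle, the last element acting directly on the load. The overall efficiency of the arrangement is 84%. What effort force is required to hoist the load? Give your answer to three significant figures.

65.7 kN

Gear pair MA = 46/27 = 1.7037.
Block-and-tackle MA = number of supporting rope parts = 2.
Combined ideal MA = 1.7037 × 2 = 3.4074.
Actual MA = 3.4074 × 0.84 = 2.8622.
Effort = load / actual MA = 188 / 2.8622 = 65.683 kN.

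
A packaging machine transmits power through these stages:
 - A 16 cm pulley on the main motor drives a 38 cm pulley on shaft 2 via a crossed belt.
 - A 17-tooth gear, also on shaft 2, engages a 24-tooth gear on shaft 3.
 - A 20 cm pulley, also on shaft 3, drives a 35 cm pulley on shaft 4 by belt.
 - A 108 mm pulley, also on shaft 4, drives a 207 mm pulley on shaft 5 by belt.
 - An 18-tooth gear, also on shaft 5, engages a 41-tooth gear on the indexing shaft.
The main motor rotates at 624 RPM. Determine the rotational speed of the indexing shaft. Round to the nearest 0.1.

24.4 RPM

Belt: ratio = 38/16 = 2.375, so shaft 2 turns at 624 / 2.375 = 262.74 RPM.
Gear mesh: ratio = 24/17 = 1.4118, so shaft 3 turns at 262.74 / 1.4118 = 186.11 RPM.
Belt: ratio = 35/20 = 1.75, so shaft 4 turns at 186.11 / 1.75 = 106.35 RPM.
Belt: ratio = 207/108 = 1.9167, so shaft 5 turns at 106.35 / 1.9167 = 55.485 RPM.
Gear mesh: ratio = 41/18 = 2.2778, so the indexing shaft turns at 55.485 / 2.2778 = 24.359 RPM.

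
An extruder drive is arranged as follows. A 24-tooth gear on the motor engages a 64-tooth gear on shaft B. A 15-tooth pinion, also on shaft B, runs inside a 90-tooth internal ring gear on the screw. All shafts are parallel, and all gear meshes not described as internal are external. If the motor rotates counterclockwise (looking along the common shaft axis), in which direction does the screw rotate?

the motor → shaft B: external mesh, 1 reversal → CW.
shaft B → the screw: internal mesh, same direction → CW.
1 reversal in total — an odd number — so the screw turns opposite to the motor.

clockwise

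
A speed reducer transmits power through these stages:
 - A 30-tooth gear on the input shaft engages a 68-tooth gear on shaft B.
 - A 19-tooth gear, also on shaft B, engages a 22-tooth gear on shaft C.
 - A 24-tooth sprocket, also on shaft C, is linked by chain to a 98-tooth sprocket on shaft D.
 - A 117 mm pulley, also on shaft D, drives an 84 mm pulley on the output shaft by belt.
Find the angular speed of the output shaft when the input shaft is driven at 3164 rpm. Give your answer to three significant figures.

gear mesh 68/30 = 2.2667 → 3164/2.2667 = 1395.9 rpm
gear mesh 22/19 = 1.1579 → 1395.9/1.1579 = 1205.5 rpm
chain 98/24 = 4.0833 → 1205.5/4.0833 = 295.23 rpm
belt 84/117 = 0.71795 → 295.23/0.71795 = 411.22 rpm

411 rpm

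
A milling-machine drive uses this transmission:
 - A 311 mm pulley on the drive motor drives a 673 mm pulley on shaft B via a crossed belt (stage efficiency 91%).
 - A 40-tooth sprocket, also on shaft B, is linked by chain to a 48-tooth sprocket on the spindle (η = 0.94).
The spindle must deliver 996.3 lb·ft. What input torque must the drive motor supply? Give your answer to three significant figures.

Overall ratio R = 2.164 × 1.2 = 2.5968; overall efficiency η = 0.91 × 0.94 = 0.8554.
Input torque = output torque / (R × η) = 996.3 / (2.5968 × 0.8554) = 448.52 lb·ft.

449 lb·ft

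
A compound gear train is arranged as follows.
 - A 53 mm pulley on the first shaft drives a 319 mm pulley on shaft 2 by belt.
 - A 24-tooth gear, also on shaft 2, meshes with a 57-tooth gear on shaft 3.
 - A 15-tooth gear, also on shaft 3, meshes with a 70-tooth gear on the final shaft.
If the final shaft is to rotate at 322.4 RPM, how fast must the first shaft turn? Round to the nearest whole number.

Overall ratio R = 6.0189 × 2.375 × 4.6667 = 66.709.
Required input speed = output speed × R = 322.4 × 66.709 = 21507 RPM.

21507 RPM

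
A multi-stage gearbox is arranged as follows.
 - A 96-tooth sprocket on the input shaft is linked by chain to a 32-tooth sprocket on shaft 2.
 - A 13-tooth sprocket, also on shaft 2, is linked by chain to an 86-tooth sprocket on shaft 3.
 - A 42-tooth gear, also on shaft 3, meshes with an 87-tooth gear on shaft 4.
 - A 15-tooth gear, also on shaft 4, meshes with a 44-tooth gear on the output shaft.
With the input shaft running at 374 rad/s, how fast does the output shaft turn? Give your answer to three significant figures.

27.9 rad/s

Chain: ratio = 32/96 = 0.33333, so shaft 2 turns at 374 / 0.33333 = 1122 rad/s.
Chain: ratio = 86/13 = 6.6154, so shaft 3 turns at 1122 / 6.6154 = 169.6 rad/s.
Gear mesh: ratio = 87/42 = 2.0714, so shaft 4 turns at 169.6 / 2.0714 = 81.878 rad/s.
Gear mesh: ratio = 44/15 = 2.9333, so the output shaft turns at 81.878 / 2.9333 = 27.913 rad/s.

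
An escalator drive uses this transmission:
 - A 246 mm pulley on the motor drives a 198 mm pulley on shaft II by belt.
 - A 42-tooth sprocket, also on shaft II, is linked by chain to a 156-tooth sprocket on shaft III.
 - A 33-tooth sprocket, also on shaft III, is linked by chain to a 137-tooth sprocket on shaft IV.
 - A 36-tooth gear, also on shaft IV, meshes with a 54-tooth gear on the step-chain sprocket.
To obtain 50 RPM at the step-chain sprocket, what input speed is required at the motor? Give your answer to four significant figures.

Overall ratio R = 0.80488 × 3.7143 × 4.1515 × 1.5 = 18.617.
Required input speed = output speed × R = 50 × 18.617 = 930.84 RPM.

930.8 RPM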